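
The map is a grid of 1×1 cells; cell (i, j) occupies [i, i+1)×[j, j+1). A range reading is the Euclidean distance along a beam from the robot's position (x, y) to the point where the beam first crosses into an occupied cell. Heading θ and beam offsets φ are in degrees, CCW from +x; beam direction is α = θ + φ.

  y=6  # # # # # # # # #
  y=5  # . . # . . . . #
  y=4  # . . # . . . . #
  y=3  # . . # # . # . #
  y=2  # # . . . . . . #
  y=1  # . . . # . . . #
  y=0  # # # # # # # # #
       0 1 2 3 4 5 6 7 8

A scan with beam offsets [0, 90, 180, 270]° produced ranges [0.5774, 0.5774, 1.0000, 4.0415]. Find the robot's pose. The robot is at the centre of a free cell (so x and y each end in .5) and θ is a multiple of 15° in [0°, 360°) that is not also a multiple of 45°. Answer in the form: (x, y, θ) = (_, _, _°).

(x, y, θ) = (4.5, 5.5, 60°)

The pose lattice has 28·16 = 448 candidates. Test each by forward raycasting.
  (5.5, 2.5, 150°): beam 1 = 1.0000 ≠ 0.5774 ✗
  (7.5, 1.5, 60°): beam 1 = 1.0000 ≠ 0.5774 ✗
  (5.5, 1.5, 75°): beam 1 = 1.9319 ≠ 0.5774 ✗
  …
  (4.5, 5.5, 60°): r_1=0.5774, r_2=0.5774, r_3=1.0000, r_4=4.0415 — all match ✓
Unique over the lattice → pose = (4.5, 5.5, 60°).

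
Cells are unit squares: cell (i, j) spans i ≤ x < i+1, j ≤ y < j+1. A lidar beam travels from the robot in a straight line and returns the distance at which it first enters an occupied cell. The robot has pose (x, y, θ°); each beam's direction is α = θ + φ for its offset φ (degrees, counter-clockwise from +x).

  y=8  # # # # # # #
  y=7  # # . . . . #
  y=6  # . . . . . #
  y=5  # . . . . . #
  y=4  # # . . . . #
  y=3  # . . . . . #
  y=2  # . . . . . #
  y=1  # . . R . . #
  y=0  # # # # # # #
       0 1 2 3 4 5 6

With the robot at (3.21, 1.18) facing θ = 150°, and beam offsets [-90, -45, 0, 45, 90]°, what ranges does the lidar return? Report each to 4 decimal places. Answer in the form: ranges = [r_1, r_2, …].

ranges = [5.5800, 6.0253, 2.5519, 0.6955, 0.2078]

beam 1: φ=-90°, α=60°
  d=(0.5000,0.8660)  start (3,1)  tX=1.5800 tY=0.9469  stride 1/|dx|=2.0000 1/|dy|=1.1547
    cross y-line → (3,2), t=0.9469
    cross x-line → (4,2), t=1.5800
    cross y-line → (4,3), t=2.1016
    cross y-line → (4,4), t=3.2563
    cross x-line → (5,4), t=3.5800
    cross y-line → (5,5), t=4.4110
    cross y-line → (5,6), t=5.5657
    cross x-line → (6,6), t=5.5800 (wall)
  → r_1 = 5.5800
beam 2: φ=-45°, α=105°
  d=(-0.2588,0.9659)  start (3,1)  tX=0.8114 tY=0.8489  stride 1/|dx|=3.8637 1/|dy|=1.0353
    cross x-line → (2,1), t=0.8114
    cross y-line → (2,2), t=0.8489
    cross y-line → (2,3), t=1.8842
    cross y-line → (2,4), t=2.9195
    cross y-line → (2,5), t=3.9548
    cross x-line → (1,5), t=4.6751
    cross y-line → (1,6), t=4.9900
    cross y-line → (1,7), t=6.0253 (wall)
  → r_2 = 6.0253
beam 3: φ=0°, α=150°
  d=(-0.8660,0.5000)  start (3,1)  tX=0.2425 tY=1.6400  stride 1/|dx|=1.1547 1/|dy|=2.0000
    cross x-line → (2,1), t=0.2425
    cross x-line → (1,1), t=1.3972
    cross y-line → (1,2), t=1.6400
    cross x-line → (0,2), t=2.5519 (wall)
  → r_3 = 2.5519
beam 4: φ=45°, α=195°
  d=(-0.9659,-0.2588)  start (3,1)  tX=0.2174 tY=0.6955  stride 1/|dx|=1.0353 1/|dy|=3.8637
    cross x-line → (2,1), t=0.2174
    cross y-line → (2,0), t=0.6955 (wall)
  → r_4 = 0.6955
beam 5: φ=90°, α=240°
  d=(-0.5000,-0.8660)  start (3,1)  tX=0.4200 tY=0.2078  stride 1/|dx|=2.0000 1/|dy|=1.1547
    cross y-line → (3,0), t=0.2078 (wall)
  → r_5 = 0.2078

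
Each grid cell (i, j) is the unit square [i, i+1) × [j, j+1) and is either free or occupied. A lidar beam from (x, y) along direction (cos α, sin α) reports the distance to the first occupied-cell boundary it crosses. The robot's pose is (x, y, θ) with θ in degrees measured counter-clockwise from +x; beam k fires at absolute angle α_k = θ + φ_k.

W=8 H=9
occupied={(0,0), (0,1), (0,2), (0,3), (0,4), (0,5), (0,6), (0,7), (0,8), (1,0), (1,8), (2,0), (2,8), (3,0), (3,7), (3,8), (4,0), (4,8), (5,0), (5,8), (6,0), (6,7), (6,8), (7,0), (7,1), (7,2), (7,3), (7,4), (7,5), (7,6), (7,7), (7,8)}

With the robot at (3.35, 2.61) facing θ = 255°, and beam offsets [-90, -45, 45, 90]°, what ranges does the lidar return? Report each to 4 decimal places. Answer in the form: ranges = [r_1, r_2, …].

ranges = [2.4329, 2.7135, 1.8591, 3.7788]

beam 1: φ=-90°, α=165°
  dir = (cos 165°, sin 165°) = (-0.9659, 0.2588); from cell (3,2)
  next x-line at t=0.3623, next y-line at t=1.5068; Δt_x=1.0353, Δt_y=3.8637
    x: enter (2,2) at t=0.3623
    x: enter (1,2) at t=1.3976
    y: enter (1,3) at t=1.5068
    x: enter (0,3) at t=2.4329 ← occupied
  → r_1 = 2.4329
beam 2: φ=-45°, α=210°
  dir = (cos 210°, sin 210°) = (-0.8660, -0.5000); from cell (3,2)
  next x-line at t=0.4041, next y-line at t=1.2200; Δt_x=1.1547, Δt_y=2.0000
    x: enter (2,2) at t=0.4041
    y: enter (2,1) at t=1.2200
    x: enter (1,1) at t=1.5588
    x: enter (0,1) at t=2.7135 ← occupied
  → r_2 = 2.7135
beam 3: φ=45°, α=300°
  dir = (cos 300°, sin 300°) = (0.5000, -0.8660); from cell (3,2)
  next x-line at t=1.3000, next y-line at t=0.7044; Δt_x=2.0000, Δt_y=1.1547
    y: enter (3,1) at t=0.7044
    x: enter (4,1) at t=1.3000
    y: enter (4,0) at t=1.8591 ← occupied
  → r_3 = 1.8591
beam 4: φ=90°, α=345°
  dir = (cos 345°, sin 345°) = (0.9659, -0.2588); from cell (3,2)
  next x-line at t=0.6729, next y-line at t=2.3569; Δt_x=1.0353, Δt_y=3.8637
    x: enter (4,2) at t=0.6729
    x: enter (5,2) at t=1.7082
    y: enter (5,1) at t=2.3569
    x: enter (6,1) at t=2.7435
    x: enter (7,1) at t=3.7788 ← occupied
  → r_4 = 3.7788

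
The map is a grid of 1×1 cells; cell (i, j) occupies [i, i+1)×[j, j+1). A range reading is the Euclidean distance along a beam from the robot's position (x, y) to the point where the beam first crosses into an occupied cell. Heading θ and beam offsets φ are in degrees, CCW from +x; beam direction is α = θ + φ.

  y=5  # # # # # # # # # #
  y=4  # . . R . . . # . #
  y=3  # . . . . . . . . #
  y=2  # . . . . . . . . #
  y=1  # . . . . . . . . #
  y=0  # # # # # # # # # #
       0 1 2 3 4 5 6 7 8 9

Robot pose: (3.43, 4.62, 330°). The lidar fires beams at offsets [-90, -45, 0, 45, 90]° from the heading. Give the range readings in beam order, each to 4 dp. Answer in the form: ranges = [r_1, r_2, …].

beam 1: φ=-90°, α=240°
  direction (-0.5000, -0.8660); cell (3,4); t to first gridline: x 0.8600, y 0.7159 (then +2.0000 / +1.1547)
    (3,3) via y @ 0.7159
    (2,3) via x @ 0.8600
    (2,2) via y @ 1.8706
    (1,2) via x @ 2.8600
    (1,1) via y @ 3.0253
    (1,0) via y @ 4.1800  # hit
  → r_1 = 4.1800
beam 2: φ=-45°, α=285°
  direction (0.2588, -0.9659); cell (3,4); t to first gridline: x 2.2023, y 0.6419 (then +3.8637 / +1.0353)
    (3,3) via y @ 0.6419
    (3,2) via y @ 1.6771
    (4,2) via x @ 2.2023
    (4,1) via y @ 2.7124
    (4,0) via y @ 3.7477  # hit
  → r_2 = 3.7477
beam 3: φ=0°, α=330°
  direction (0.8660, -0.5000); cell (3,4); t to first gridline: x 0.6582, y 1.2400 (then +1.1547 / +2.0000)
    (4,4) via x @ 0.6582
    (4,3) via y @ 1.2400
    (5,3) via x @ 1.8129
    (6,3) via x @ 2.9676
    (6,2) via y @ 3.2400
    (7,2) via x @ 4.1223
    (7,1) via y @ 5.2400
    (8,1) via x @ 5.2770
    (9,1) via x @ 6.4317  # hit
  → r_3 = 6.4317
beam 4: φ=45°, α=15°
  direction (0.9659, 0.2588); cell (3,4); t to first gridline: x 0.5901, y 1.4682 (then +1.0353 / +3.8637)
    (4,4) via x @ 0.5901
    (4,5) via y @ 1.4682  # hit
  → r_4 = 1.4682
beam 5: φ=90°, α=60°
  direction (0.5000, 0.8660); cell (3,4); t to first gridline: x 1.1400, y 0.4388 (then +2.0000 / +1.1547)
    (3,5) via y @ 0.4388  # hit
  → r_5 = 0.4388

ranges = [4.1800, 3.7477, 6.4317, 1.4682, 0.4388]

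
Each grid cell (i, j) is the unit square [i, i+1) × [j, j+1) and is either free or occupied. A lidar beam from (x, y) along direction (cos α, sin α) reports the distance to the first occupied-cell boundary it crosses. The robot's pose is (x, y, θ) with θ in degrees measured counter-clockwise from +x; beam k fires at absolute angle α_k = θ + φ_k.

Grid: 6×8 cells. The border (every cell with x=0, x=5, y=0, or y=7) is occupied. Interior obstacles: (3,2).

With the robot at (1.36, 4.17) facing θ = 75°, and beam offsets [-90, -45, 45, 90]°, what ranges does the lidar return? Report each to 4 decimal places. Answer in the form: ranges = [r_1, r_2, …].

beam 1: φ=-90°, α=345°
  cosα=0.9659 sinα=-0.2588 | (1,4) | tMaxX 0.6626 tMaxY 0.6568 | tΔX 1.0353 tΔY 3.8637
    t=0.6568 [y] (1,3)
    t=0.6626 [x] (2,3)
    t=1.6979 [x] (3,3)
    t=2.7331 [x] (4,3)
    t=3.7684 [x] (5,3) — stop
  → r_1 = 3.7684
beam 2: φ=-45°, α=30°
  cosα=0.8660 sinα=0.5000 | (1,4) | tMaxX 0.7390 tMaxY 1.6600 | tΔX 1.1547 tΔY 2.0000
    t=0.7390 [x] (2,4)
    t=1.6600 [y] (2,5)
    t=1.8937 [x] (3,5)
    t=3.0484 [x] (4,5)
    t=3.6600 [y] (4,6)
    t=4.2031 [x] (5,6) — stop
  → r_2 = 4.2031
beam 3: φ=45°, α=120°
  cosα=-0.5000 sinα=0.8660 | (1,4) | tMaxX 0.7200 tMaxY 0.9584 | tΔX 2.0000 tΔY 1.1547
    t=0.7200 [x] (0,4) — stop
  → r_3 = 0.7200
beam 4: φ=90°, α=165°
  cosα=-0.9659 sinα=0.2588 | (1,4) | tMaxX 0.3727 tMaxY 3.2069 | tΔX 1.0353 tΔY 3.8637
    t=0.3727 [x] (0,4) — stop
  → r_4 = 0.3727

ranges = [3.7684, 4.2031, 0.7200, 0.3727]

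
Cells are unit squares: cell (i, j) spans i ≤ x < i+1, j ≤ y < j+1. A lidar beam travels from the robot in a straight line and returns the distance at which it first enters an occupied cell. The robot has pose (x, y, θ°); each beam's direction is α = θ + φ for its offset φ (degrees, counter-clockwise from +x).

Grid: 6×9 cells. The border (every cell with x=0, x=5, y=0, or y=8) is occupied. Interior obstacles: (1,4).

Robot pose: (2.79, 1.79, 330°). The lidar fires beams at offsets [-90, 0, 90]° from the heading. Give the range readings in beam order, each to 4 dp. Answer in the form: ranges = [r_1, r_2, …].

ranges = [0.9122, 1.5800, 4.4200]

beam 1: φ=-90°, α=240°
  cosα=-0.5000 sinα=-0.8660 | (2,1) | tMaxX 1.5800 tMaxY 0.9122 | tΔX 2.0000 tΔY 1.1547
    t=0.9122 [y] (2,0) — stop
  → r_1 = 0.9122
beam 2: φ=0°, α=330°
  cosα=0.8660 sinα=-0.5000 | (2,1) | tMaxX 0.2425 tMaxY 1.5800 | tΔX 1.1547 tΔY 2.0000
    t=0.2425 [x] (3,1)
    t=1.3972 [x] (4,1)
    t=1.5800 [y] (4,0) — stop
  → r_2 = 1.5800
beam 3: φ=90°, α=60°
  cosα=0.5000 sinα=0.8660 | (2,1) | tMaxX 0.4200 tMaxY 0.2425 | tΔX 2.0000 tΔY 1.1547
    t=0.2425 [y] (2,2)
    t=0.4200 [x] (3,2)
    t=1.3972 [y] (3,3)
    t=2.4200 [x] (4,3)
    t=2.5519 [y] (4,4)
    t=3.7066 [y] (4,5)
    t=4.4200 [x] (5,5) — stop
  → r_3 = 4.4200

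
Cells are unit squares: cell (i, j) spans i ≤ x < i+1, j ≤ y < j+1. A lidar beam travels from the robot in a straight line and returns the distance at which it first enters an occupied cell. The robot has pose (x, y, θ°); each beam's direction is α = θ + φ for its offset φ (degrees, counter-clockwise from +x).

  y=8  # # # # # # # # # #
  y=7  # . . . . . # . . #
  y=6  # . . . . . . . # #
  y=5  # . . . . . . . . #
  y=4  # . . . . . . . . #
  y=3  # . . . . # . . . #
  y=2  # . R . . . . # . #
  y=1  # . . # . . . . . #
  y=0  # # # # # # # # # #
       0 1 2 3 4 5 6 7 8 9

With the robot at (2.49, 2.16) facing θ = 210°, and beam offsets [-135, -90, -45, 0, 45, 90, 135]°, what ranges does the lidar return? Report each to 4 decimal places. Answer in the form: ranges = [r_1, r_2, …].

ranges = [6.0460, 2.9800, 1.5426, 1.7205, 1.2009, 1.0200, 0.6182]

beam 1: φ=-135°, α=75°
  cosα=0.2588 sinα=0.9659 | (2,2) | tMaxX 1.9705 tMaxY 0.8696 | tΔX 3.8637 tΔY 1.0353
    t=0.8696 [y] (2,3)
    t=1.9049 [y] (2,4)
    t=1.9705 [x] (3,4)
    t=2.9402 [y] (3,5)
    t=3.9755 [y] (3,6)
    t=5.0107 [y] (3,7)
    t=5.8342 [x] (4,7)
    t=6.0460 [y] (4,8) — stop
  → r_1 = 6.0460
beam 2: φ=-90°, α=120°
  cosα=-0.5000 sinα=0.8660 | (2,2) | tMaxX 0.9800 tMaxY 0.9699 | tΔX 2.0000 tΔY 1.1547
    t=0.9699 [y] (2,3)
    t=0.9800 [x] (1,3)
    t=2.1246 [y] (1,4)
    t=2.9800 [x] (0,4) — stop
  → r_2 = 2.9800
beam 3: φ=-45°, α=165°
  cosα=-0.9659 sinα=0.2588 | (2,2) | tMaxX 0.5073 tMaxY 3.2455 | tΔX 1.0353 tΔY 3.8637
    t=0.5073 [x] (1,2)
    t=1.5426 [x] (0,2) — stop
  → r_3 = 1.5426
beam 4: φ=0°, α=210°
  cosα=-0.8660 sinα=-0.5000 | (2,2) | tMaxX 0.5658 tMaxY 0.3200 | tΔX 1.1547 tΔY 2.0000
    t=0.3200 [y] (2,1)
    t=0.5658 [x] (1,1)
    t=1.7205 [x] (0,1) — stop
  → r_4 = 1.7205
beam 5: φ=45°, α=255°
  cosα=-0.2588 sinα=-0.9659 | (2,2) | tMaxX 1.8932 tMaxY 0.1656 | tΔX 3.8637 tΔY 1.0353
    t=0.1656 [y] (2,1)
    t=1.2009 [y] (2,0) — stop
  → r_5 = 1.2009
beam 6: φ=90°, α=300°
  cosα=0.5000 sinα=-0.8660 | (2,2) | tMaxX 1.0200 tMaxY 0.1848 | tΔX 2.0000 tΔY 1.1547
    t=0.1848 [y] (2,1)
    t=1.0200 [x] (3,1) — stop
  → r_6 = 1.0200
beam 7: φ=135°, α=345°
  cosα=0.9659 sinα=-0.2588 | (2,2) | tMaxX 0.5280 tMaxY 0.6182 | tΔX 1.0353 tΔY 3.8637
    t=0.5280 [x] (3,2)
    t=0.6182 [y] (3,1) — stop
  → r_7 = 0.6182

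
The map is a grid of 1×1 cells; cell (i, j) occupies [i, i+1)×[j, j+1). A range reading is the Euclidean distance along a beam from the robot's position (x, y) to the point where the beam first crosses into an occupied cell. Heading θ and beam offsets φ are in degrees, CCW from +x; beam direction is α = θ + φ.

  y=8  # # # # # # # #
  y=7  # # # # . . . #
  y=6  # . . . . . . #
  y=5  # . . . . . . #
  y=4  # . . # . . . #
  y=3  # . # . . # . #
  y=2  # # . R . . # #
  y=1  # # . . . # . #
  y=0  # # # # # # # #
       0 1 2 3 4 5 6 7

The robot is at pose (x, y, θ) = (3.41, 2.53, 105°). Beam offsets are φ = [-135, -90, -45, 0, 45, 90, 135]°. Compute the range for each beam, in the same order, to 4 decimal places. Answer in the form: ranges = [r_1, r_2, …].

beam 1: φ=-135°, α=330°
  d=(0.8660,-0.5000)  start (3,2)  tX=0.6813 tY=1.0600  stride 1/|dx|=1.1547 1/|dy|=2.0000
    cross x-line → (4,2), t=0.6813
    cross y-line → (4,1), t=1.0600
    cross x-line → (5,1), t=1.8360 (wall)
  → r_1 = 1.8360
beam 2: φ=-90°, α=15°
  d=(0.9659,0.2588)  start (3,2)  tX=0.6108 tY=1.8159  stride 1/|dx|=1.0353 1/|dy|=3.8637
    cross x-line → (4,2), t=0.6108
    cross x-line → (5,2), t=1.6461
    cross y-line → (5,3), t=1.8159 (wall)
  → r_2 = 1.8159
beam 3: φ=-45°, α=60°
  d=(0.5000,0.8660)  start (3,2)  tX=1.1800 tY=0.5427  stride 1/|dx|=2.0000 1/|dy|=1.1547
    cross y-line → (3,3), t=0.5427
    cross x-line → (4,3), t=1.1800
    cross y-line → (4,4), t=1.6974
    cross y-line → (4,5), t=2.8521
    cross x-line → (5,5), t=3.1800
    cross y-line → (5,6), t=4.0068
    cross y-line → (5,7), t=5.1615
    cross x-line → (6,7), t=5.1800
    cross y-line → (6,8), t=6.3162 (wall)
  → r_3 = 6.3162
beam 4: φ=0°, α=105°
  d=(-0.2588,0.9659)  start (3,2)  tX=1.5841 tY=0.4866  stride 1/|dx|=3.8637 1/|dy|=1.0353
    cross y-line → (3,3), t=0.4866
    cross y-line → (3,4), t=1.5219 (wall)
  → r_4 = 1.5219
beam 5: φ=45°, α=150°
  d=(-0.8660,0.5000)  start (3,2)  tX=0.4734 tY=0.9400  stride 1/|dx|=1.1547 1/|dy|=2.0000
    cross x-line → (2,2), t=0.4734
    cross y-line → (2,3), t=0.9400 (wall)
  → r_5 = 0.9400
beam 6: φ=90°, α=195°
  d=(-0.9659,-0.2588)  start (3,2)  tX=0.4245 tY=2.0478  stride 1/|dx|=1.0353 1/|dy|=3.8637
    cross x-line → (2,2), t=0.4245
    cross x-line → (1,2), t=1.4597 (wall)
  → r_6 = 1.4597
beam 7: φ=135°, α=240°
  d=(-0.5000,-0.8660)  start (3,2)  tX=0.8200 tY=0.6120  stride 1/|dx|=2.0000 1/|dy|=1.1547
    cross y-line → (3,1), t=0.6120
    cross x-line → (2,1), t=0.8200
    cross y-line → (2,0), t=1.7667 (wall)
  → r_7 = 1.7667

ranges = [1.8360, 1.8159, 6.3162, 1.5219, 0.9400, 1.4597, 1.7667]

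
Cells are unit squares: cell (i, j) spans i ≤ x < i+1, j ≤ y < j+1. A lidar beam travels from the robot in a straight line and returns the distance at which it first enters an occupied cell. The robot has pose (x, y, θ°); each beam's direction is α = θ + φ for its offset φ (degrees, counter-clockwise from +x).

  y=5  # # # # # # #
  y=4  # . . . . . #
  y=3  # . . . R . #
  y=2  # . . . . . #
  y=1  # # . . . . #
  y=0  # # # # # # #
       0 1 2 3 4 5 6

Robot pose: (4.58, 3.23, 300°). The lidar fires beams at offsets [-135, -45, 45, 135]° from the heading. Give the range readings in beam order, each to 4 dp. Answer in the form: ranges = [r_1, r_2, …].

ranges = [3.7063, 2.3087, 1.4701, 1.8324]

beam 1: φ=-135°, α=165°
  d=(-0.9659,0.2588)  start (4,3)  tX=0.6005 tY=2.9751  stride 1/|dx|=1.0353 1/|dy|=3.8637
    cross x-line → (3,3), t=0.6005
    cross x-line → (2,3), t=1.6357
    cross x-line → (1,3), t=2.6710
    cross y-line → (1,4), t=2.9751
    cross x-line → (0,4), t=3.7063 (wall)
  → r_1 = 3.7063
beam 2: φ=-45°, α=255°
  d=(-0.2588,-0.9659)  start (4,3)  tX=2.2409 tY=0.2381  stride 1/|dx|=3.8637 1/|dy|=1.0353
    cross y-line → (4,2), t=0.2381
    cross y-line → (4,1), t=1.2734
    cross x-line → (3,1), t=2.2409
    cross y-line → (3,0), t=2.3087 (wall)
  → r_2 = 2.3087
beam 3: φ=45°, α=345°
  d=(0.9659,-0.2588)  start (4,3)  tX=0.4348 tY=0.8887  stride 1/|dx|=1.0353 1/|dy|=3.8637
    cross x-line → (5,3), t=0.4348
    cross y-line → (5,2), t=0.8887
    cross x-line → (6,2), t=1.4701 (wall)
  → r_3 = 1.4701
beam 4: φ=135°, α=75°
  d=(0.2588,0.9659)  start (4,3)  tX=1.6228 tY=0.7972  stride 1/|dx|=3.8637 1/|dy|=1.0353
    cross y-line → (4,4), t=0.7972
    cross x-line → (5,4), t=1.6228
    cross y-line → (5,5), t=1.8324 (wall)
  → r_4 = 1.8324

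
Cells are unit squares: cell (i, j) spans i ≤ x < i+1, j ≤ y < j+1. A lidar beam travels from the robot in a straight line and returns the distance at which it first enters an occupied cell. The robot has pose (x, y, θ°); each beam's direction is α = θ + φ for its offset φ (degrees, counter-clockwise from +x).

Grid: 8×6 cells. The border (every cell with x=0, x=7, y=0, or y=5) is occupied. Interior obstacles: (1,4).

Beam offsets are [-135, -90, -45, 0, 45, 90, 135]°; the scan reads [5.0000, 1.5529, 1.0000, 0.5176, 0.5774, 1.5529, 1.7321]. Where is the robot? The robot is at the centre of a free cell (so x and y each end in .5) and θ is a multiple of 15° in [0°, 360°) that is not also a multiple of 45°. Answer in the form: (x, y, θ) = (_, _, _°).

Candidates: 23 free-cell centres × 16 headings = 368 poses. Raycast each; keep the one whose scan matches to 4 dp.
  (4.5, 1.5, 300°): beam 1 = 3.6235 ≠ 5.0000 ✗
  (4.5, 3.5, 30°): beam 1 = 2.5882 ≠ 5.0000 ✗
  (4.5, 1.5, 330°): beam 1 = 1.9319 ≠ 5.0000 ✗
  (4.5, 1.5, 75°): beam 1 = 0.5774 ≠ 5.0000 ✗
  (4.5, 2.5, 330°): beam 1 = 3.6235 ≠ 5.0000 ✗
  …
  (1.5, 2.5, 165°): r_1=5.0000, r_2=1.5529, r_3=1.0000, r_4=0.5176, r_5=0.5774, r_6=1.5529, r_7=1.7321 — all match ✓
No second candidate reproduces the full scan.

(x, y, θ) = (1.5, 2.5, 165°)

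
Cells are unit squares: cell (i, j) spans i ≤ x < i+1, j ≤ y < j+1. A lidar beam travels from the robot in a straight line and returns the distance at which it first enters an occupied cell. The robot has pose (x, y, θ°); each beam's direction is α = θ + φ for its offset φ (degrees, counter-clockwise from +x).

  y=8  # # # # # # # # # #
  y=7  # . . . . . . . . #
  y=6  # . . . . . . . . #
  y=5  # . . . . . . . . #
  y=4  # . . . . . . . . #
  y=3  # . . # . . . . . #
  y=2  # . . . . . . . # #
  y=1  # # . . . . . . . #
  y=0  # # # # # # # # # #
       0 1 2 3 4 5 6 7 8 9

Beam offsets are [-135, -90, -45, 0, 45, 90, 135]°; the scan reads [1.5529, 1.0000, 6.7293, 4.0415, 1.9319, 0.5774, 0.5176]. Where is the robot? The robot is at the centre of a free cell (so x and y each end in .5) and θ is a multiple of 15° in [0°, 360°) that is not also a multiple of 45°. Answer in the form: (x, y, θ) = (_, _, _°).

(x, y, θ) = (7.5, 1.5, 150°)

Candidates: 53 free-cell centres × 16 headings = 848 poses. Raycast each; keep the one whose scan matches to 4 dp.
  (6.5, 5.5, 300°): beam 1 = 5.6940 ≠ 1.5529 ✗
  (2.5, 7.5, 300°): beam 2 = 1.7321 ≠ 1.0000 ✗
  (6.5, 3.5, 105°): beam 1 = 1.7321 ≠ 1.5529 ✗
  …
  (7.5, 1.5, 150°): r_1=1.5529, r_2=1.0000, r_3=6.7293, r_4=4.0415, r_5=1.9319, r_6=0.5774, r_7=0.5176 — all match ✓
Unique over the lattice → pose = (7.5, 1.5, 150°).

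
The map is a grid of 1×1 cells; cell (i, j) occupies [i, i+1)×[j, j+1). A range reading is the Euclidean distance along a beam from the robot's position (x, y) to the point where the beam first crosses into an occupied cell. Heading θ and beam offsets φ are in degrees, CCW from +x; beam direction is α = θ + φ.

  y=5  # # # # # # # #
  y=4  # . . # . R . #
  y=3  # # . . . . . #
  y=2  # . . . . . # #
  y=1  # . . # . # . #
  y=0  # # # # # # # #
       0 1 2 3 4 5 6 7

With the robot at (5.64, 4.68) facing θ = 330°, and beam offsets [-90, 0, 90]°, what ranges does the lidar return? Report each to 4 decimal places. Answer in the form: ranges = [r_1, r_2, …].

beam 1: φ=-90°, α=240°
  d=(-0.5000,-0.8660)  start (5,4)  tX=1.2800 tY=0.7852  stride 1/|dx|=2.0000 1/|dy|=1.1547
    cross y-line → (5,3), t=0.7852
    cross x-line → (4,3), t=1.2800
    cross y-line → (4,2), t=1.9399
    cross y-line → (4,1), t=3.0946
    cross x-line → (3,1), t=3.2800 (wall)
  → r_1 = 3.2800
beam 2: φ=0°, α=330°
  d=(0.8660,-0.5000)  start (5,4)  tX=0.4157 tY=1.3600  stride 1/|dx|=1.1547 1/|dy|=2.0000
    cross x-line → (6,4), t=0.4157
    cross y-line → (6,3), t=1.3600
    cross x-line → (7,3), t=1.5704 (wall)
  → r_2 = 1.5704
beam 3: φ=90°, α=60°
  d=(0.5000,0.8660)  start (5,4)  tX=0.7200 tY=0.3695  stride 1/|dx|=2.0000 1/|dy|=1.1547
    cross y-line → (5,5), t=0.3695 (wall)
  → r_3 = 0.3695

ranges = [3.2800, 1.5704, 0.3695]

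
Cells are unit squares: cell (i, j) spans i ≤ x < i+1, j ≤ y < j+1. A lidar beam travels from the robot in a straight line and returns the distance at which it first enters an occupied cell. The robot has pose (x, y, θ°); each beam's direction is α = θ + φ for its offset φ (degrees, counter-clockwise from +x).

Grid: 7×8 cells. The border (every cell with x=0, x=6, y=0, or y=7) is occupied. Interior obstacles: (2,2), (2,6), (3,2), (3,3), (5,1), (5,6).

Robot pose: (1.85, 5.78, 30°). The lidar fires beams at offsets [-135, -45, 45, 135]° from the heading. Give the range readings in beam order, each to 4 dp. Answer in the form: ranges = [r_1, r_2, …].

ranges = [3.2841, 4.2964, 0.5796, 0.8800]

beam 1: φ=-135°, α=255°
  cosα=-0.2588 sinα=-0.9659 | (1,5) | tMaxX 3.2841 tMaxY 0.8075 | tΔX 3.8637 tΔY 1.0353
    t=0.8075 [y] (1,4)
    t=1.8428 [y] (1,3)
    t=2.8781 [y] (1,2)
    t=3.2841 [x] (0,2) — stop
  → r_1 = 3.2841
beam 2: φ=-45°, α=345°
  cosα=0.9659 sinα=-0.2588 | (1,5) | tMaxX 0.1553 tMaxY 3.0137 | tΔX 1.0353 tΔY 3.8637
    t=0.1553 [x] (2,5)
    t=1.1906 [x] (3,5)
    t=2.2258 [x] (4,5)
    t=3.0137 [y] (4,4)
    t=3.2611 [x] (5,4)
    t=4.2964 [x] (6,4) — stop
  → r_2 = 4.2964
beam 3: φ=45°, α=75°
  cosα=0.2588 sinα=0.9659 | (1,5) | tMaxX 0.5796 tMaxY 0.2278 | tΔX 3.8637 tΔY 1.0353
    t=0.2278 [y] (1,6)
    t=0.5796 [x] (2,6) — stop
  → r_3 = 0.5796
beam 4: φ=135°, α=165°
  cosα=-0.9659 sinα=0.2588 | (1,5) | tMaxX 0.8800 tMaxY 0.8500 | tΔX 1.0353 tΔY 3.8637
    t=0.8500 [y] (1,6)
    t=0.8800 [x] (0,6) — stop
  → r_4 = 0.8800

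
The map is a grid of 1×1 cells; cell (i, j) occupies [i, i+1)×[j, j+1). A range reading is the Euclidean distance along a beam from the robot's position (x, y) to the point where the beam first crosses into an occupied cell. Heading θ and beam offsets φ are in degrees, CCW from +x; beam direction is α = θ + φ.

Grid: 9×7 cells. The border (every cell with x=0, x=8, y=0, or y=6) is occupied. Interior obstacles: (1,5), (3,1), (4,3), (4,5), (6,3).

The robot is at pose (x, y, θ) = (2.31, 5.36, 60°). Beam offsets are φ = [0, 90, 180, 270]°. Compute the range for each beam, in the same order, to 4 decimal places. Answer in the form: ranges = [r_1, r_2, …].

beam 1: φ=0°, α=60°
  direction (0.5000, 0.8660); cell (2,5); t to first gridline: x 1.3800, y 0.7390 (then +2.0000 / +1.1547)
    (2,6) via y @ 0.7390  # hit
  → r_1 = 0.7390
beam 2: φ=90°, α=150°
  direction (-0.8660, 0.5000); cell (2,5); t to first gridline: x 0.3580, y 1.2800 (then +1.1547 / +2.0000)
    (1,5) via x @ 0.3580  # hit
  → r_2 = 0.3580
beam 3: φ=180°, α=240°
  direction (-0.5000, -0.8660); cell (2,5); t to first gridline: x 0.6200, y 0.4157 (then +2.0000 / +1.1547)
    (2,4) via y @ 0.4157
    (1,4) via x @ 0.6200
    (1,3) via y @ 1.5704
    (0,3) via x @ 2.6200  # hit
  → r_3 = 2.6200
beam 4: φ=270°, α=330°
  direction (0.8660, -0.5000); cell (2,5); t to first gridline: x 0.7967, y 0.7200 (then +1.1547 / +2.0000)
    (2,4) via y @ 0.7200
    (3,4) via x @ 0.7967
    (4,4) via x @ 1.9514
    (4,3) via y @ 2.7200  # hit
  → r_4 = 2.7200

ranges = [0.7390, 0.3580, 2.6200, 2.7200]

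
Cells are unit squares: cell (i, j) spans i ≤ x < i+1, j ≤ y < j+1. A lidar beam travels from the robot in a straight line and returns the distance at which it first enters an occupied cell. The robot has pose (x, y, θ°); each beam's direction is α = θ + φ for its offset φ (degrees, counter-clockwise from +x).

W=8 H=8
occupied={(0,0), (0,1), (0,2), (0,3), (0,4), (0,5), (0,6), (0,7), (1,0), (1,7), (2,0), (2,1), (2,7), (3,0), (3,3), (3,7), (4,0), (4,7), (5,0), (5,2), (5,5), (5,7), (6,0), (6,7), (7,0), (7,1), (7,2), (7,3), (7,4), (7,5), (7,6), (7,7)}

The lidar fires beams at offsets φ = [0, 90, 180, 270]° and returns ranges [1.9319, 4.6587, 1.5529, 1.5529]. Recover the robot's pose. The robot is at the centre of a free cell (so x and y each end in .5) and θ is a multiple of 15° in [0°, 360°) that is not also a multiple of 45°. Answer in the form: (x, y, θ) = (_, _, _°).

(x, y, θ) = (2.5, 5.5, 285°)

Enumerate (i+0.5, j+0.5, θ) over the 32 free cells and 16 admissible headings. For each, cast all 4 beams and compare to the given ranges.
  (1.5, 5.5, 15°): beam 1 = 5.6940 ≠ 1.9319 ✗
  (6.5, 4.5, 30°): beam 1 = 0.5774 ≠ 1.9319 ✗
  (6.5, 5.5, 210°): beam 1 = 0.5774 ≠ 1.9319 ✗
  …
  (2.5, 5.5, 285°): r_1=1.9319, r_2=4.6587, r_3=1.5529, r_4=1.5529 — all match ✓
Unique over the lattice → pose = (2.5, 5.5, 285°).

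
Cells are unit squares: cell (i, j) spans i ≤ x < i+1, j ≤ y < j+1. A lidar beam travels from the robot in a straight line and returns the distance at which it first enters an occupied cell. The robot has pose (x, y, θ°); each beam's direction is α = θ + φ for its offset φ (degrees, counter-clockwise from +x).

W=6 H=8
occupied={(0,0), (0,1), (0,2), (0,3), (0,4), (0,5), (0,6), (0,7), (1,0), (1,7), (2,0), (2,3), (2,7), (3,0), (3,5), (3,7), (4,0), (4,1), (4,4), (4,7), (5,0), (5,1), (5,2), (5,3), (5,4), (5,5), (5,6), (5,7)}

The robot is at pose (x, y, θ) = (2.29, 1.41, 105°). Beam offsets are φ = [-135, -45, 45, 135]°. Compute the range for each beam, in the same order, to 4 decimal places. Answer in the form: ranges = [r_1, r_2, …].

beam 1: φ=-135°, α=330°
  dir = (cos 330°, sin 330°) = (0.8660, -0.5000); from cell (2,1)
  next x-line at t=0.8198, next y-line at t=0.8200; Δt_x=1.1547, Δt_y=2.0000
    x: enter (3,1) at t=0.8198
    y: enter (3,0) at t=0.8200 ← occupied
  → r_1 = 0.8200
beam 2: φ=-45°, α=60°
  dir = (cos 60°, sin 60°) = (0.5000, 0.8660); from cell (2,1)
  next x-line at t=1.4200, next y-line at t=0.6813; Δt_x=2.0000, Δt_y=1.1547
    y: enter (2,2) at t=0.6813
    x: enter (3,2) at t=1.4200
    y: enter (3,3) at t=1.8360
    y: enter (3,4) at t=2.9907
    x: enter (4,4) at t=3.4200 ← occupied
  → r_2 = 3.4200
beam 3: φ=45°, α=150°
  dir = (cos 150°, sin 150°) = (-0.8660, 0.5000); from cell (2,1)
  next x-line at t=0.3349, next y-line at t=1.1800; Δt_x=1.1547, Δt_y=2.0000
    x: enter (1,1) at t=0.3349
    y: enter (1,2) at t=1.1800
    x: enter (0,2) at t=1.4896 ← occupied
  → r_3 = 1.4896
beam 4: φ=135°, α=240°
  dir = (cos 240°, sin 240°) = (-0.5000, -0.8660); from cell (2,1)
  next x-line at t=0.5800, next y-line at t=0.4734; Δt_x=2.0000, Δt_y=1.1547
    y: enter (2,0) at t=0.4734 ← occupied
  → r_4 = 0.4734

ranges = [0.8200, 3.4200, 1.4896, 0.4734]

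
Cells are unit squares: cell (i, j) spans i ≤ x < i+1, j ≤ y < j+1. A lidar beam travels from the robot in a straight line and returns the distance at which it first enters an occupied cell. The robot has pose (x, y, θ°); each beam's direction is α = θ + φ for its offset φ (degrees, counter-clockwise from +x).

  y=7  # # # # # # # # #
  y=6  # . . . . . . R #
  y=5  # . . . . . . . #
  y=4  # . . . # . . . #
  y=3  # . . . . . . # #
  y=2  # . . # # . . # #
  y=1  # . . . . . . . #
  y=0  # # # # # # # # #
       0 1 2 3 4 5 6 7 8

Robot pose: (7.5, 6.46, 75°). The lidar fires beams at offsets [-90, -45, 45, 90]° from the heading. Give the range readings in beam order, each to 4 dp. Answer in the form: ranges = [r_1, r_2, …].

ranges = [0.5176, 0.5774, 0.6235, 2.0864]

beam 1: φ=-90°, α=345°
  d=(0.9659,-0.2588)  start (7,6)  tX=0.5176 tY=1.7773  stride 1/|dx|=1.0353 1/|dy|=3.8637
    cross x-line → (8,6), t=0.5176 (wall)
  → r_1 = 0.5176
beam 2: φ=-45°, α=30°
  d=(0.8660,0.5000)  start (7,6)  tX=0.5774 tY=1.0800  stride 1/|dx|=1.1547 1/|dy|=2.0000
    cross x-line → (8,6), t=0.5774 (wall)
  → r_2 = 0.5774
beam 3: φ=45°, α=120°
  d=(-0.5000,0.8660)  start (7,6)  tX=1.0000 tY=0.6235  stride 1/|dx|=2.0000 1/|dy|=1.1547
    cross y-line → (7,7), t=0.6235 (wall)
  → r_3 = 0.6235
beam 4: φ=90°, α=165°
  d=(-0.9659,0.2588)  start (7,6)  tX=0.5176 tY=2.0864  stride 1/|dx|=1.0353 1/|dy|=3.8637
    cross x-line → (6,6), t=0.5176
    cross x-line → (5,6), t=1.5529
    cross y-line → (5,7), t=2.0864 (wall)
  → r_4 = 2.0864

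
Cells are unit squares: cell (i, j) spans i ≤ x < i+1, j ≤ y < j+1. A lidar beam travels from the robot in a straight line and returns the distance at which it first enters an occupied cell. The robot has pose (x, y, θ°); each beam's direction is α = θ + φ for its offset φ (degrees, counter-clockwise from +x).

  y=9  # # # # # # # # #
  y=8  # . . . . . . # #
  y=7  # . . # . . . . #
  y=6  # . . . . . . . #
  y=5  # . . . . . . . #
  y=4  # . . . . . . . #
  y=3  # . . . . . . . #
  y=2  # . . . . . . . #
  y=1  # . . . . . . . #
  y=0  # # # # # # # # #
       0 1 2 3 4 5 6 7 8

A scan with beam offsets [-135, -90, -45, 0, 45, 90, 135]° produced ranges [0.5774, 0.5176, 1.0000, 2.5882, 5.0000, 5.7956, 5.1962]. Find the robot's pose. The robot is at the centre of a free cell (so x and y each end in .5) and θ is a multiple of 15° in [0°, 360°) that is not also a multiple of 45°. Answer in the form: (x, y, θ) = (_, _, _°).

Candidates: 54 free-cell centres × 16 headings = 864 poses. Raycast each; keep the one whose scan matches to 4 dp.
  (6.5, 1.5, 240°): beam 1 = 7.7646 ≠ 0.5774 ✗
  (3.5, 1.5, 240°): beam 1 = 7.7646 ≠ 0.5774 ✗
  (1.5, 5.5, 165°): beam 1 = 6.3509 ≠ 0.5774 ✗
  (2.5, 8.5, 165°): beam 1 = 1.0000 ≠ 0.5774 ✗
  …
  (5.5, 1.5, 15°): r_1=0.5774, r_2=0.5176, r_3=1.0000, r_4=2.5882, r_5=5.0000, r_6=5.7956, r_7=5.1962 — all match ✓
No second candidate reproduces the full scan.

(x, y, θ) = (5.5, 1.5, 15°)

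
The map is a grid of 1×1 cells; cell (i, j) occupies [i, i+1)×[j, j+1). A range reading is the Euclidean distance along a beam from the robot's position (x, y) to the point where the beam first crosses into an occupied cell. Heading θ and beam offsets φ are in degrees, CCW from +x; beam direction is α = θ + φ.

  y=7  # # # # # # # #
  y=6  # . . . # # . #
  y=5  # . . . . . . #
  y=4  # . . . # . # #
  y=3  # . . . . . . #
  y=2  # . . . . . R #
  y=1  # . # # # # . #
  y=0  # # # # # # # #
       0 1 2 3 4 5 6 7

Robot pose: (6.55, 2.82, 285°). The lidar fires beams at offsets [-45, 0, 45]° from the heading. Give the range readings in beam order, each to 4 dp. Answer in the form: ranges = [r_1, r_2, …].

ranges = [1.1000, 1.7387, 0.5196]

beam 1: φ=-45°, α=240°
  d=(-0.5000,-0.8660)  start (6,2)  tX=1.1000 tY=0.9469  stride 1/|dx|=2.0000 1/|dy|=1.1547
    cross y-line → (6,1), t=0.9469
    cross x-line → (5,1), t=1.1000 (wall)
  → r_1 = 1.1000
beam 2: φ=0°, α=285°
  d=(0.2588,-0.9659)  start (6,2)  tX=1.7387 tY=0.8489  stride 1/|dx|=3.8637 1/|dy|=1.0353
    cross y-line → (6,1), t=0.8489
    cross x-line → (7,1), t=1.7387 (wall)
  → r_2 = 1.7387
beam 3: φ=45°, α=330°
  d=(0.8660,-0.5000)  start (6,2)  tX=0.5196 tY=1.6400  stride 1/|dx|=1.1547 1/|dy|=2.0000
    cross x-line → (7,2), t=0.5196 (wall)
  → r_3 = 0.5196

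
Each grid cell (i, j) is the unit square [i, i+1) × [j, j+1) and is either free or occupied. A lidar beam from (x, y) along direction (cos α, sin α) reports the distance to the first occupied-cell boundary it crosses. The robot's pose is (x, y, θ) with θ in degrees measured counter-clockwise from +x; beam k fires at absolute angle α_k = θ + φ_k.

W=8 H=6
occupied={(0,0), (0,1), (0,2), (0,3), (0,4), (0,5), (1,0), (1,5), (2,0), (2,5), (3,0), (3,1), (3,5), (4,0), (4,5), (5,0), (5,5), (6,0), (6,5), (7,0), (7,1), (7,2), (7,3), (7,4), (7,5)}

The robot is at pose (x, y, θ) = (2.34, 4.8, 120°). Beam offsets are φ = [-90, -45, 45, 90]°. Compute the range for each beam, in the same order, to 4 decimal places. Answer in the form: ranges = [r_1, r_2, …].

beam 1: φ=-90°, α=30°
  dir = (cos 30°, sin 30°) = (0.8660, 0.5000); from cell (2,4)
  next x-line at t=0.7621, next y-line at t=0.4000; Δt_x=1.1547, Δt_y=2.0000
    y: enter (2,5) at t=0.4000 ← occupied
  → r_1 = 0.4000
beam 2: φ=-45°, α=75°
  dir = (cos 75°, sin 75°) = (0.2588, 0.9659); from cell (2,4)
  next x-line at t=2.5500, next y-line at t=0.2071; Δt_x=3.8637, Δt_y=1.0353
    y: enter (2,5) at t=0.2071 ← occupied
  → r_2 = 0.2071
beam 3: φ=45°, α=165°
  dir = (cos 165°, sin 165°) = (-0.9659, 0.2588); from cell (2,4)
  next x-line at t=0.3520, next y-line at t=0.7727; Δt_x=1.0353, Δt_y=3.8637
    x: enter (1,4) at t=0.3520
    y: enter (1,5) at t=0.7727 ← occupied
  → r_3 = 0.7727
beam 4: φ=90°, α=210°
  dir = (cos 210°, sin 210°) = (-0.8660, -0.5000); from cell (2,4)
  next x-line at t=0.3926, next y-line at t=1.6000; Δt_x=1.1547, Δt_y=2.0000
    x: enter (1,4) at t=0.3926
    x: enter (0,4) at t=1.5473 ← occupied
  → r_4 = 1.5473

ranges = [0.4000, 0.2071, 0.7727, 1.5473]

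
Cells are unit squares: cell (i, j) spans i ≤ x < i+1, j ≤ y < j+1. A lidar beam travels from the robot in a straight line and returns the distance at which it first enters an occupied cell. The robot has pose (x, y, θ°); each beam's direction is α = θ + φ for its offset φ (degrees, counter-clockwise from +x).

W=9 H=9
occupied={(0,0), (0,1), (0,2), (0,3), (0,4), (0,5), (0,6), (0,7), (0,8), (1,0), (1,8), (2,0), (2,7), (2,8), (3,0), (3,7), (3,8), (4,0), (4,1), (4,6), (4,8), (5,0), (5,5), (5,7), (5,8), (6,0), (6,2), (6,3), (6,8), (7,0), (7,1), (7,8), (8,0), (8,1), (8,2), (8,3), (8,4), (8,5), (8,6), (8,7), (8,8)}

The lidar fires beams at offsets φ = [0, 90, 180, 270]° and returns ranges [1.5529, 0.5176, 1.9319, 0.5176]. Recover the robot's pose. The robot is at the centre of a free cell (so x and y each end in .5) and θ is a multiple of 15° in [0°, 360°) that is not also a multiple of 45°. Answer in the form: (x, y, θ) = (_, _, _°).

Candidates: 40 free-cell centres × 16 headings = 640 poses. Raycast each; keep the one whose scan matches to 4 dp.
  (3.5, 2.5, 345°): beam 1 = 3.6235 ≠ 1.5529 ✗
  (6.5, 7.5, 30°): beam 1 = 1.0000 ≠ 1.5529 ✗
  (2.5, 6.5, 345°): beam 3 = 1.5529 ≠ 1.9319 ✗
  …
  (7.5, 3.5, 255°): r_1=1.5529, r_2=0.5176, r_3=1.9319, r_4=0.5176 — all match ✓
Unique over the lattice → pose = (7.5, 3.5, 255°).

(x, y, θ) = (7.5, 3.5, 255°)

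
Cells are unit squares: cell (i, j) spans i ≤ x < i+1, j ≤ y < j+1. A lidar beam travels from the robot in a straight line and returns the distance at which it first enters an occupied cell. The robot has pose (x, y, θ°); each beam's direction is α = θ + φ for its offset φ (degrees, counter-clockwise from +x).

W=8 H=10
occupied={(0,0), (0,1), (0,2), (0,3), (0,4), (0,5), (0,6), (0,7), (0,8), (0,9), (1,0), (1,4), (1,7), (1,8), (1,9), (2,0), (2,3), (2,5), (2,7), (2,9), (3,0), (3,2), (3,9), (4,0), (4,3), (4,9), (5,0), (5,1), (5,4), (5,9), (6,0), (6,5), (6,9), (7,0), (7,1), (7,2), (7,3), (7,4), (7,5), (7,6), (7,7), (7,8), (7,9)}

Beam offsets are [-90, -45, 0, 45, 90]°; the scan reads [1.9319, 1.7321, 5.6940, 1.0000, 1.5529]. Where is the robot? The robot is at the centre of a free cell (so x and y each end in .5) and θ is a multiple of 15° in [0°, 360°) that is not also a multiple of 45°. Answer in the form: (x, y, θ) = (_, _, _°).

(x, y, θ) = (6.5, 2.5, 195°)

Candidates: 37 free-cell centres × 16 headings = 592 poses. Raycast each; keep the one whose scan matches to 4 dp.
  (1.5, 5.5, 240°): beam 1 = 0.5774 ≠ 1.9319 ✗
  (6.5, 3.5, 30°): beam 1 = 1.0000 ≠ 1.9319 ✗
  (6.5, 4.5, 330°): beam 1 = 2.8868 ≠ 1.9319 ✗
  …
  (6.5, 2.5, 195°): r_1=1.9319, r_2=1.7321, r_3=5.6940, r_4=1.0000, r_5=1.5529 — all match ✓
Unique over the lattice → pose = (6.5, 2.5, 195°).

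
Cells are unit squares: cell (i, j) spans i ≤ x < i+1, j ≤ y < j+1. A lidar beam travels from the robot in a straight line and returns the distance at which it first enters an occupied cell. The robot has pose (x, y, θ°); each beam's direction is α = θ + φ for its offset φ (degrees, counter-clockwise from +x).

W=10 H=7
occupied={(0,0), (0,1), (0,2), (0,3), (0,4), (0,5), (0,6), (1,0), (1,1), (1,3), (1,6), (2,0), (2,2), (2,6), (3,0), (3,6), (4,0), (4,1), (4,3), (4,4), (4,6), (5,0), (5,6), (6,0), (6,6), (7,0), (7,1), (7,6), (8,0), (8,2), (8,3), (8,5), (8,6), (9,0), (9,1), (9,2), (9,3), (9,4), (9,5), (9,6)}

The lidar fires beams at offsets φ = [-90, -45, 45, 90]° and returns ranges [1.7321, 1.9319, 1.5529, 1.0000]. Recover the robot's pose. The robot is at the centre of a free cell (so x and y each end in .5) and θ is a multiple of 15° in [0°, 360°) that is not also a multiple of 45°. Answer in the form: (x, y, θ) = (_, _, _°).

(x, y, θ) = (6.5, 2.5, 240°)

The pose lattice has 30·16 = 480 candidates. Test each by forward raycasting.
  (2.5, 5.5, 345°): beam 1 = 1.9319 ≠ 1.7321 ✗
  (1.5, 4.5, 300°): beam 1 = 0.5774 ≠ 1.7321 ✗
  (3.5, 2.5, 240°): beam 1 = 0.5774 ≠ 1.7321 ✗
  …
  (6.5, 2.5, 240°): r_1=1.7321, r_2=1.9319, r_3=1.5529, r_4=1.0000 — all match ✓
Only this pose fits every beam.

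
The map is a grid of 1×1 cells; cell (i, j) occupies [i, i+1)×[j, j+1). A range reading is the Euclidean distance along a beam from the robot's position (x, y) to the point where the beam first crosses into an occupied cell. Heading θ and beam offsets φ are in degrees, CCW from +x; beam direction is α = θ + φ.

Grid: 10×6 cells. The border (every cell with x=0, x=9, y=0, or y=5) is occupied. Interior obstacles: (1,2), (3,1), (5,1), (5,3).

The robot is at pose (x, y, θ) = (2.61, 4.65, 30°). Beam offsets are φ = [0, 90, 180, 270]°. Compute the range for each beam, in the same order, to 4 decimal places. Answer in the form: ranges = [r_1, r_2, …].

beam 1: φ=0°, α=30°
  d=(0.8660,0.5000)  start (2,4)  tX=0.4503 tY=0.7000  stride 1/|dx|=1.1547 1/|dy|=2.0000
    cross x-line → (3,4), t=0.4503
    cross y-line → (3,5), t=0.7000 (wall)
  → r_1 = 0.7000
beam 2: φ=90°, α=120°
  d=(-0.5000,0.8660)  start (2,4)  tX=1.2200 tY=0.4041  stride 1/|dx|=2.0000 1/|dy|=1.1547
    cross y-line → (2,5), t=0.4041 (wall)
  → r_2 = 0.4041
beam 3: φ=180°, α=210°
  d=(-0.8660,-0.5000)  start (2,4)  tX=0.7044 tY=1.3000  stride 1/|dx|=1.1547 1/|dy|=2.0000
    cross x-line → (1,4), t=0.7044
    cross y-line → (1,3), t=1.3000
    cross x-line → (0,3), t=1.8591 (wall)
  → r_3 = 1.8591
beam 4: φ=270°, α=300°
  d=(0.5000,-0.8660)  start (2,4)  tX=0.7800 tY=0.7506  stride 1/|dx|=2.0000 1/|dy|=1.1547
    cross y-line → (2,3), t=0.7506
    cross x-line → (3,3), t=0.7800
    cross y-line → (3,2), t=1.9053
    cross x-line → (4,2), t=2.7800
    cross y-line → (4,1), t=3.0600
    cross y-line → (4,0), t=4.2147 (wall)
  → r_4 = 4.2147

ranges = [0.7000, 0.4041, 1.8591, 4.2147]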